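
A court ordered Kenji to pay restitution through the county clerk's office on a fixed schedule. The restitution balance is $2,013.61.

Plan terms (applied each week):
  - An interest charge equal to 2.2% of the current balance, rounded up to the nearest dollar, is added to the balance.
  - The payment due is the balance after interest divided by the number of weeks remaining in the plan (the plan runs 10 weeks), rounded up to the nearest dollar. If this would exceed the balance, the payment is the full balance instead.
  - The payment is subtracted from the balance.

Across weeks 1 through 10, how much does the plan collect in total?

$2,280.61

Week 1: opening $2,013.61; interest $45.00 → $2,058.61; payment $206.00; balance $1,852.61
Week 2: opening $1,852.61; interest $41.00 → $1,893.61; payment $211.00; balance $1,682.61
Week 3: opening $1,682.61; interest $38.00 → $1,720.61; payment $216.00; balance $1,504.61
Week 4: opening $1,504.61; interest $34.00 → $1,538.61; payment $220.00; balance $1,318.61
Week 5: opening $1,318.61; interest $30.00 → $1,348.61; payment $225.00; balance $1,123.61
Week 6: opening $1,123.61; interest $25.00 → $1,148.61; payment $230.00; balance $918.61
Week 7: opening $918.61; interest $21.00 → $939.61; payment $235.00; balance $704.61
Week 8: opening $704.61; interest $16.00 → $720.61; payment $241.00; balance $479.61
Week 9: opening $479.61; interest $11.00 → $490.61; payment $246.00; balance $244.61
Week 10: opening $244.61; interest $6.00 → $250.61; payment $250.61; balance $0.00
Total paid: $2,280.61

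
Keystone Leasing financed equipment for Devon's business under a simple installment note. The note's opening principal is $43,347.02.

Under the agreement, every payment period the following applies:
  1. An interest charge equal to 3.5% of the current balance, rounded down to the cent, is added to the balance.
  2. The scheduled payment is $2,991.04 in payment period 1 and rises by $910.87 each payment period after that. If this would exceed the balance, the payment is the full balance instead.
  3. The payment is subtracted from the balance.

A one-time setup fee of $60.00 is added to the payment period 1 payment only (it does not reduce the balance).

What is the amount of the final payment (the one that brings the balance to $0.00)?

Payment period 1: opening $43,347.02; interest $1,517.14 → $44,864.16; payment $2,991.04 (+ $60.00 fee); balance $41,873.12
Payment period 2: opening $41,873.12; interest $1,465.55 → $43,338.67; payment $3,901.91; balance $39,436.76
Payment period 3: opening $39,436.76; interest $1,380.28 → $40,817.04; payment $4,812.78; balance $36,004.26
Payment period 4: opening $36,004.26; interest $1,260.14 → $37,264.40; payment $5,723.65; balance $31,540.75
Payment period 5: opening $31,540.75; interest $1,103.92 → $32,644.67; payment $6,634.52; balance $26,010.15
Payment period 6: opening $26,010.15; interest $910.35 → $26,920.50; payment $7,545.39; balance $19,375.11
Payment period 7: opening $19,375.11; interest $678.12 → $20,053.23; payment $8,456.26; balance $11,596.97
Payment period 8: opening $11,596.97; interest $405.89 → $12,002.86; payment $9,367.13; balance $2,635.73
Payment period 9: opening $2,635.73; interest $92.25 → $2,727.98; payment $2,727.98; balance $0.00

$2,727.98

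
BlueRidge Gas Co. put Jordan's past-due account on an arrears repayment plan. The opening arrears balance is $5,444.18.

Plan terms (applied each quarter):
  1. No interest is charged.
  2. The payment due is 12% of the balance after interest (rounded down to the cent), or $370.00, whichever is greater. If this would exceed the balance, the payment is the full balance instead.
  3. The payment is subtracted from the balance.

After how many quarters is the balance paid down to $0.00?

Quarter 1: $5,444.18 − $653.30 → $4,790.88
Quarter 2: $4,790.88 − $574.90 → $4,215.98
Quarter 3: $4,215.98 − $505.91 → $3,710.07
Quarter 4: $3,710.07 − $445.20 → $3,264.87
Quarter 5: $3,264.87 − $391.78 → $2,873.09
Quarter 6: $2,873.09 − $370.00 → $2,503.09
Quarter 7: $2,503.09 − $370.00 → $2,133.09
Quarter 8: $2,133.09 − $370.00 → $1,763.09
Quarter 9: $1,763.09 − $370.00 → $1,393.09
Quarter 10: $1,393.09 − $370.00 → $1,023.09
Quarter 11: $1,023.09 − $370.00 → $653.09
Quarter 12: $653.09 − $370.00 → $283.09
Quarter 13: $283.09 − $283.09 → $0.00
Balance reaches $0.00 in quarter 13.

13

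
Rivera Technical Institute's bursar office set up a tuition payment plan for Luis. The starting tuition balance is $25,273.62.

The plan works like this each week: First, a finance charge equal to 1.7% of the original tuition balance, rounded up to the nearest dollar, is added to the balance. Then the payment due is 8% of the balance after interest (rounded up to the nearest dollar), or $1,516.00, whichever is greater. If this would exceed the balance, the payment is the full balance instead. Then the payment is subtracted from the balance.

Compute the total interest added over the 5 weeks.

Week 1: $25,273.62 +$430.00 interest = $25,703.62; pay $2,057.00 → $23,646.62
Week 2: $23,646.62 +$430.00 interest = $24,076.62; pay $1,927.00 → $22,149.62
Week 3: $22,149.62 +$430.00 interest = $22,579.62; pay $1,807.00 → $20,772.62
Week 4: $20,772.62 +$430.00 interest = $21,202.62; pay $1,697.00 → $19,505.62
Week 5: $19,505.62 +$430.00 interest = $19,935.62; pay $1,595.00 → $18,340.62
Total interest: $430.00 + $430.00 + $430.00 + $430.00 + $430.00 = $2,150.00

$2,150.00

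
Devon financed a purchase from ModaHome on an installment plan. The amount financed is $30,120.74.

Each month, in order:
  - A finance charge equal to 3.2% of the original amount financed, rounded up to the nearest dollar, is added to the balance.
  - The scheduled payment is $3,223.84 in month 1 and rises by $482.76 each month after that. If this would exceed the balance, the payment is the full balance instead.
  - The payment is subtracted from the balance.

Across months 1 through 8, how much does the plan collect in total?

$37,832.74

Month 1: $30,120.74 +$964.00 interest = $31,084.74; pay $3,223.84 → $27,860.90
Month 2: $27,860.90 +$964.00 interest = $28,824.90; pay $3,706.60 → $25,118.30
Month 3: $25,118.30 +$964.00 interest = $26,082.30; pay $4,189.36 → $21,892.94
Month 4: $21,892.94 +$964.00 interest = $22,856.94; pay $4,672.12 → $18,184.82
Month 5: $18,184.82 +$964.00 interest = $19,148.82; pay $5,154.88 → $13,993.94
Month 6: $13,993.94 +$964.00 interest = $14,957.94; pay $5,637.64 → $9,320.30
Month 7: $9,320.30 +$964.00 interest = $10,284.30; pay $6,120.40 → $4,163.90
Month 8: $4,163.90 +$964.00 interest = $5,127.90; pay $5,127.90 → $0.00
Total paid: $37,832.74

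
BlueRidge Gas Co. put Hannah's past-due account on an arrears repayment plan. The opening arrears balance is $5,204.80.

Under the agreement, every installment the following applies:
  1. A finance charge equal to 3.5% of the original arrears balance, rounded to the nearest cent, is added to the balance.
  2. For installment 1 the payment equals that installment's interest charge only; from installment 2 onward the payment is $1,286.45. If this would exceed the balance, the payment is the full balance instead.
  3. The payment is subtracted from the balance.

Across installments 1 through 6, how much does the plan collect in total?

Installment 1: opening $5,204.80; interest $182.17 → $5,386.97; payment $182.17; balance $5,204.80
Installment 2: opening $5,204.80; interest $182.17 → $5,386.97; payment $1,286.45; balance $4,100.52
Installment 3: opening $4,100.52; interest $182.17 → $4,282.69; payment $1,286.45; balance $2,996.24
Installment 4: opening $2,996.24; interest $182.17 → $3,178.41; payment $1,286.45; balance $1,891.96
Installment 5: opening $1,891.96; interest $182.17 → $2,074.13; payment $1,286.45; balance $787.68
Installment 6: opening $787.68; interest $182.17 → $969.85; payment $969.85; balance $0.00
Total paid: $6,297.82

$6,297.82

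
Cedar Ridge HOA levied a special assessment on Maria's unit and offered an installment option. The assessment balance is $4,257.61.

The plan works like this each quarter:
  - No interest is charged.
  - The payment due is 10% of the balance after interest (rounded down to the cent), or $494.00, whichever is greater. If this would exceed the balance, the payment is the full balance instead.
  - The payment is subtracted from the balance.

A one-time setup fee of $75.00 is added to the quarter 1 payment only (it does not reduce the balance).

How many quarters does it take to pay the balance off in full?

Quarter 1: $4,257.61 − $494.00 (+ $75.00 fee) → $3,763.61
Quarter 2: $3,763.61 − $494.00 → $3,269.61
Quarter 3: $3,269.61 − $494.00 → $2,775.61
Quarter 4: $2,775.61 − $494.00 → $2,281.61
Quarter 5: $2,281.61 − $494.00 → $1,787.61
Quarter 6: $1,787.61 − $494.00 → $1,293.61
Quarter 7: $1,293.61 − $494.00 → $799.61
Quarter 8: $799.61 − $494.00 → $305.61
Quarter 9: $305.61 − $305.61 → $0.00
Balance reaches $0.00 in quarter 9.

9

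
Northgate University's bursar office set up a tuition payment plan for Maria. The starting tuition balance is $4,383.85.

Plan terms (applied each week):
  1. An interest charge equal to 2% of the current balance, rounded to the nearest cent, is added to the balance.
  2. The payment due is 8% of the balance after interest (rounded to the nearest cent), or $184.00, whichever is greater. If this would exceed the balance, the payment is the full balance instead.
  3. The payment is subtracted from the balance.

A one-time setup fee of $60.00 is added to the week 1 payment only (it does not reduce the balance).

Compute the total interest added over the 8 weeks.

$567.46

Week 1: $4,383.85 +$87.68 interest = $4,471.53; pay $357.72 (+ $60.00 fee) → $4,113.81
Week 2: $4,113.81 +$82.28 interest = $4,196.09; pay $335.69 → $3,860.40
Week 3: $3,860.40 +$77.21 interest = $3,937.61; pay $315.01 → $3,622.60
Week 4: $3,622.60 +$72.45 interest = $3,695.05; pay $295.60 → $3,399.45
Week 5: $3,399.45 +$67.99 interest = $3,467.44; pay $277.40 → $3,190.04
Week 6: $3,190.04 +$63.80 interest = $3,253.84; pay $260.31 → $2,993.53
Week 7: $2,993.53 +$59.87 interest = $3,053.40; pay $244.27 → $2,809.13
Week 8: $2,809.13 +$56.18 interest = $2,865.31; pay $229.22 → $2,636.09
Total interest: $87.68 + $82.28 + $77.21 + $72.45 + $67.99 + $63.80 + $59.87 + $56.18 = $567.46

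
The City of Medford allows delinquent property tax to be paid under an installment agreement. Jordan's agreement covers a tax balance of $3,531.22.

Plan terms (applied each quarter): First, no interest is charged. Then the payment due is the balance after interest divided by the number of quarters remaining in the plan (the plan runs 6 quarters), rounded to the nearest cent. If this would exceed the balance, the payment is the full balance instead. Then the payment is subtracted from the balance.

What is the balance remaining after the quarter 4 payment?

$1,177.07

Quarter 1: opening $3,531.22; payment $588.54; balance $2,942.68
Quarter 2: opening $2,942.68; payment $588.54; balance $2,354.14
Quarter 3: opening $2,354.14; payment $588.54; balance $1,765.60
Quarter 4: opening $1,765.60; payment $588.53; balance $1,177.07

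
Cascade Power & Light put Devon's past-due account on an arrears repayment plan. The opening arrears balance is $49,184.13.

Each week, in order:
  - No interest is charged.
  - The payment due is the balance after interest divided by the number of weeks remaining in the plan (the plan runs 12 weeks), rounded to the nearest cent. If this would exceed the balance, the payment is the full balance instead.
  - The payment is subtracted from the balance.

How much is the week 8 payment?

# | Opening | Payment | End bal
1 | $49,184.13 | $4,098.68 | $45,085.45
2 | $45,085.45 | $4,098.68 | $40,986.77
3 | $40,986.77 | $4,098.68 | $36,888.09
4 | $36,888.09 | $4,098.68 | $32,789.41
5 | $32,789.41 | $4,098.68 | $28,690.73
6 | $28,690.73 | $4,098.68 | $24,592.05
7 | $24,592.05 | $4,098.68 | $20,493.37
8 | $20,493.37 | $4,098.67 | $16,394.70

$4,098.67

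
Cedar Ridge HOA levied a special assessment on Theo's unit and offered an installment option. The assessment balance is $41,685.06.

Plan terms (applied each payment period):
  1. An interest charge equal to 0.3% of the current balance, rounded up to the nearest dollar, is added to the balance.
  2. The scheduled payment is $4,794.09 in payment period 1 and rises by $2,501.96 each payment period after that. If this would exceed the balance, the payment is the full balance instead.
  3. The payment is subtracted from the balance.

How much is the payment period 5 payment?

$7,909.94

# | Opening | Interest | Payment | End bal
1 | $41,685.06 | $126.00 | $4,794.09 | $37,016.97
2 | $37,016.97 | $112.00 | $7,296.05 | $29,832.92
3 | $29,832.92 | $90.00 | $9,798.01 | $20,124.91
4 | $20,124.91 | $61.00 | $12,299.97 | $7,885.94
5 | $7,885.94 | $24.00 | $7,909.94 | $0.00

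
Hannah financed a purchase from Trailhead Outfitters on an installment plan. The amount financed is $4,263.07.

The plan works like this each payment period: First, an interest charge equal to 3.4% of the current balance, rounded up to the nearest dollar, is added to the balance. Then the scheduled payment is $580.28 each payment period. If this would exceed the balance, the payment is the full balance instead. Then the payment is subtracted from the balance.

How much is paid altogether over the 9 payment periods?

$4,995.07

Payment period 1: opening $4,263.07; interest $145.00 → $4,408.07; payment $580.28; balance $3,827.79
Payment period 2: opening $3,827.79; interest $131.00 → $3,958.79; payment $580.28; balance $3,378.51
Payment period 3: opening $3,378.51; interest $115.00 → $3,493.51; payment $580.28; balance $2,913.23
Payment period 4: opening $2,913.23; interest $100.00 → $3,013.23; payment $580.28; balance $2,432.95
Payment period 5: opening $2,432.95; interest $83.00 → $2,515.95; payment $580.28; balance $1,935.67
Payment period 6: opening $1,935.67; interest $66.00 → $2,001.67; payment $580.28; balance $1,421.39
Payment period 7: opening $1,421.39; interest $49.00 → $1,470.39; payment $580.28; balance $890.11
Payment period 8: opening $890.11; interest $31.00 → $921.11; payment $580.28; balance $340.83
Payment period 9: opening $340.83; interest $12.00 → $352.83; payment $352.83; balance $0.00
Total paid: $4,995.07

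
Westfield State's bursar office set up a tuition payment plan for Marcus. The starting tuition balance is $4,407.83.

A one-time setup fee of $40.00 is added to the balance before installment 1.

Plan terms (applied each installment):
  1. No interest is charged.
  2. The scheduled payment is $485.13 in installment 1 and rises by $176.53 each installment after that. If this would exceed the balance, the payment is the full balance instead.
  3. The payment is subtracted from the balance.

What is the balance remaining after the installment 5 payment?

$256.88

Installment 1: $4,447.83 − $485.13 → $3,962.70
Installment 2: $3,962.70 − $661.66 → $3,301.04
Installment 3: $3,301.04 − $838.19 → $2,462.85
Installment 4: $2,462.85 − $1,014.72 → $1,448.13
Installment 5: $1,448.13 − $1,191.25 → $256.88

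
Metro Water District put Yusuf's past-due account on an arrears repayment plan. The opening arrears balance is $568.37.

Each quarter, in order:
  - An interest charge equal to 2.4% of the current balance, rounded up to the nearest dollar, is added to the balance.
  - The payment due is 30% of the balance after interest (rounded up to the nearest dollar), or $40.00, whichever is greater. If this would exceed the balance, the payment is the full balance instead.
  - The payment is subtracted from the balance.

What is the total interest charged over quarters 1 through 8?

Quarter 1: opening $568.37; interest $14.00 → $582.37; payment $175.00; balance $407.37
Quarter 2: opening $407.37; interest $10.00 → $417.37; payment $126.00; balance $291.37
Quarter 3: opening $291.37; interest $7.00 → $298.37; payment $90.00; balance $208.37
Quarter 4: opening $208.37; interest $6.00 → $214.37; payment $65.00; balance $149.37
Quarter 5: opening $149.37; interest $4.00 → $153.37; payment $47.00; balance $106.37
Quarter 6: opening $106.37; interest $3.00 → $109.37; payment $40.00; balance $69.37
Quarter 7: opening $69.37; interest $2.00 → $71.37; payment $40.00; balance $31.37
Quarter 8: opening $31.37; interest $1.00 → $32.37; payment $32.37; balance $0.00
Total interest: $14.00 + $10.00 + $7.00 + $6.00 + $4.00 + $3.00 + $2.00 + $1.00 = $47.00

$47.00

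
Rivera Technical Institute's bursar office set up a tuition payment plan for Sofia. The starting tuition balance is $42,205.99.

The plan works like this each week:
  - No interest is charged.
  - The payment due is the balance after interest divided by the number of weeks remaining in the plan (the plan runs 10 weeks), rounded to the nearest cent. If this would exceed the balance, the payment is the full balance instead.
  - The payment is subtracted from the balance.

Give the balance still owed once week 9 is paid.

$4,220.59

Week 1: $42,205.99 − $4,220.60 → $37,985.39
Week 2: $37,985.39 − $4,220.60 → $33,764.79
Week 3: $33,764.79 − $4,220.60 → $29,544.19
Week 4: $29,544.19 − $4,220.60 → $25,323.59
Week 5: $25,323.59 − $4,220.60 → $21,102.99
Week 6: $21,102.99 − $4,220.60 → $16,882.39
Week 7: $16,882.39 − $4,220.60 → $12,661.79
Week 8: $12,661.79 − $4,220.60 → $8,441.19
Week 9: $8,441.19 − $4,220.60 → $4,220.59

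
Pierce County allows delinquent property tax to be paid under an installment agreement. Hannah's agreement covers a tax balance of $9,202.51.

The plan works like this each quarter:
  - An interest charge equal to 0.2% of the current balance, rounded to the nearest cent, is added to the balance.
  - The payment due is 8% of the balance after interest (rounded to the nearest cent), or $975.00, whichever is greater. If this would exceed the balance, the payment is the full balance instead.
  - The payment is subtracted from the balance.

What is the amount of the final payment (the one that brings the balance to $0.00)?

$525.00

# | Opening | Interest | Payment | End bal
1 | $9,202.51 | $18.41 | $975.00 | $8,245.92
2 | $8,245.92 | $16.49 | $975.00 | $7,287.41
3 | $7,287.41 | $14.57 | $975.00 | $6,326.98
4 | $6,326.98 | $12.65 | $975.00 | $5,364.63
5 | $5,364.63 | $10.73 | $975.00 | $4,400.36
6 | $4,400.36 | $8.80 | $975.00 | $3,434.16
7 | $3,434.16 | $6.87 | $975.00 | $2,466.03
8 | $2,466.03 | $4.93 | $975.00 | $1,495.96
9 | $1,495.96 | $2.99 | $975.00 | $523.95
10 | $523.95 | $1.05 | $525.00 | $0.00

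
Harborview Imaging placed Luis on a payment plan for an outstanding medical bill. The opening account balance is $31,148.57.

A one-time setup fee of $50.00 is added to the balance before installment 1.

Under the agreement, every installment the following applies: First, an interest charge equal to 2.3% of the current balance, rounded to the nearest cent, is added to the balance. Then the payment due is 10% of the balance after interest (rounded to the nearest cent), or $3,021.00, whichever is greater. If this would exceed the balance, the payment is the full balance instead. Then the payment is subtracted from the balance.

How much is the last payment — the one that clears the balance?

$2,580.21

# | Opening | Interest | Payment | End bal
1 | $31,198.57 | $717.57 | $3,191.61 | $28,724.53
2 | $28,724.53 | $660.66 | $3,021.00 | $26,364.19
3 | $26,364.19 | $606.38 | $3,021.00 | $23,949.57
4 | $23,949.57 | $550.84 | $3,021.00 | $21,479.41
5 | $21,479.41 | $494.03 | $3,021.00 | $18,952.44
6 | $18,952.44 | $435.91 | $3,021.00 | $16,367.35
7 | $16,367.35 | $376.45 | $3,021.00 | $13,722.80
8 | $13,722.80 | $315.62 | $3,021.00 | $11,017.42
9 | $11,017.42 | $253.40 | $3,021.00 | $8,249.82
10 | $8,249.82 | $189.75 | $3,021.00 | $5,418.57
11 | $5,418.57 | $124.63 | $3,021.00 | $2,522.20
12 | $2,522.20 | $58.01 | $2,580.21 | $0.00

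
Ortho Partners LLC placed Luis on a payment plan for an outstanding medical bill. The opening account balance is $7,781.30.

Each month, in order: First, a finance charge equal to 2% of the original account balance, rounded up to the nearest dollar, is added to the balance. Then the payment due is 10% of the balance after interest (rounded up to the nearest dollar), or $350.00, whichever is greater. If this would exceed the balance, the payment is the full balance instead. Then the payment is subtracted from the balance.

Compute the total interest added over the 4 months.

$624.00

# | Opening | Interest | Payment | End bal
1 | $7,781.30 | $156.00 | $794.00 | $7,143.30
2 | $7,143.30 | $156.00 | $730.00 | $6,569.30
3 | $6,569.30 | $156.00 | $673.00 | $6,052.30
4 | $6,052.30 | $156.00 | $621.00 | $5,587.30
Total interest: $156.00 + $156.00 + $156.00 + $156.00 = $624.00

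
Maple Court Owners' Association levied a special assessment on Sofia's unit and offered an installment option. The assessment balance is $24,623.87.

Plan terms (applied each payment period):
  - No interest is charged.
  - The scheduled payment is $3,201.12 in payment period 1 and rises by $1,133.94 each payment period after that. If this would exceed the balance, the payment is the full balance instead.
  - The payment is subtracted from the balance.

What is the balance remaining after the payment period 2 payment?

Payment period 1: opening $24,623.87; payment $3,201.12; balance $21,422.75
Payment period 2: opening $21,422.75; payment $4,335.06; balance $17,087.69

$17,087.69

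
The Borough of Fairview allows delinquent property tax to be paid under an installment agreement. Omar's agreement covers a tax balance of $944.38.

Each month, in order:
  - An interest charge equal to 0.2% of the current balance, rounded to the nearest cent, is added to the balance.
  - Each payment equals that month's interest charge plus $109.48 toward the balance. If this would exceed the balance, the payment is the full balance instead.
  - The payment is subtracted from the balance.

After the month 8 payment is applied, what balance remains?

$68.54

Month 1: $944.38 +$1.89 interest = $946.27; pay $111.37 → $834.90
Month 2: $834.90 +$1.67 interest = $836.57; pay $111.15 → $725.42
Month 3: $725.42 +$1.45 interest = $726.87; pay $110.93 → $615.94
Month 4: $615.94 +$1.23 interest = $617.17; pay $110.71 → $506.46
Month 5: $506.46 +$1.01 interest = $507.47; pay $110.49 → $396.98
Month 6: $396.98 +$0.79 interest = $397.77; pay $110.27 → $287.50
Month 7: $287.50 +$0.58 interest = $288.08; pay $110.06 → $178.02
Month 8: $178.02 +$0.36 interest = $178.38; pay $109.84 → $68.54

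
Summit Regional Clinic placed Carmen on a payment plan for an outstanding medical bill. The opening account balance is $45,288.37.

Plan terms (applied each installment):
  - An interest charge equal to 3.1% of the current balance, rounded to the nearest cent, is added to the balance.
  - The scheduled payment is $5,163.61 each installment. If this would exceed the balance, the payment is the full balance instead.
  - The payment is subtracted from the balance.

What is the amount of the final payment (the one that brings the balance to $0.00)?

$2,050.59

Installment 1: opening $45,288.37; interest $1,403.94 → $46,692.31; payment $5,163.61; balance $41,528.70
Installment 2: opening $41,528.70; interest $1,287.39 → $42,816.09; payment $5,163.61; balance $37,652.48
Installment 3: opening $37,652.48; interest $1,167.23 → $38,819.71; payment $5,163.61; balance $33,656.10
Installment 4: opening $33,656.10; interest $1,043.34 → $34,699.44; payment $5,163.61; balance $29,535.83
Installment 5: opening $29,535.83; interest $915.61 → $30,451.44; payment $5,163.61; balance $25,287.83
Installment 6: opening $25,287.83; interest $783.92 → $26,071.75; payment $5,163.61; balance $20,908.14
Installment 7: opening $20,908.14; interest $648.15 → $21,556.29; payment $5,163.61; balance $16,392.68
Installment 8: opening $16,392.68; interest $508.17 → $16,900.85; payment $5,163.61; balance $11,737.24
Installment 9: opening $11,737.24; interest $363.85 → $12,101.09; payment $5,163.61; balance $6,937.48
Installment 10: opening $6,937.48; interest $215.06 → $7,152.54; payment $5,163.61; balance $1,988.93
Installment 11: opening $1,988.93; interest $61.66 → $2,050.59; payment $2,050.59; balance $0.00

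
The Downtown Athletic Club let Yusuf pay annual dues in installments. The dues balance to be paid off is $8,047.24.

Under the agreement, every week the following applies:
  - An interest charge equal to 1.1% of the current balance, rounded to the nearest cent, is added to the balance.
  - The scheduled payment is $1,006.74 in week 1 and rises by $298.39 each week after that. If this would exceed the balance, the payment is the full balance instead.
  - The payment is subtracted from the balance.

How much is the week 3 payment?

Week 1: $8,047.24 +$88.52 interest = $8,135.76; pay $1,006.74 → $7,129.02
Week 2: $7,129.02 +$78.42 interest = $7,207.44; pay $1,305.13 → $5,902.31
Week 3: $5,902.31 +$64.93 interest = $5,967.24; pay $1,603.52 → $4,363.72

$1,603.52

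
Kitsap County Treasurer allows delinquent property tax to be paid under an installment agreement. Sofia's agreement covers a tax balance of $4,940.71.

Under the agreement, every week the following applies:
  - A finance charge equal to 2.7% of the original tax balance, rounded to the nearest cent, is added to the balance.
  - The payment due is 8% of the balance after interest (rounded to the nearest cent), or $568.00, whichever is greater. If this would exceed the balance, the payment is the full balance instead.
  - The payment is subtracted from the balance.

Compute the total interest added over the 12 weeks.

$1,600.80

Week 1: $4,940.71 +$133.40 interest = $5,074.11; pay $568.00 → $4,506.11
Week 2: $4,506.11 +$133.40 interest = $4,639.51; pay $568.00 → $4,071.51
Week 3: $4,071.51 +$133.40 interest = $4,204.91; pay $568.00 → $3,636.91
Week 4: $3,636.91 +$133.40 interest = $3,770.31; pay $568.00 → $3,202.31
Week 5: $3,202.31 +$133.40 interest = $3,335.71; pay $568.00 → $2,767.71
Week 6: $2,767.71 +$133.40 interest = $2,901.11; pay $568.00 → $2,333.11
Week 7: $2,333.11 +$133.40 interest = $2,466.51; pay $568.00 → $1,898.51
Week 8: $1,898.51 +$133.40 interest = $2,031.91; pay $568.00 → $1,463.91
Week 9: $1,463.91 +$133.40 interest = $1,597.31; pay $568.00 → $1,029.31
Week 10: $1,029.31 +$133.40 interest = $1,162.71; pay $568.00 → $594.71
Week 11: $594.71 +$133.40 interest = $728.11; pay $568.00 → $160.11
Week 12: $160.11 +$133.40 interest = $293.51; pay $293.51 → $0.00
Total interest: $133.40 + $133.40 + $133.40 + $133.40 + $133.40 + $133.40 + $133.40 + $133.40 + $133.40 + $133.40 + $133.40 + $133.40 = $1,600.80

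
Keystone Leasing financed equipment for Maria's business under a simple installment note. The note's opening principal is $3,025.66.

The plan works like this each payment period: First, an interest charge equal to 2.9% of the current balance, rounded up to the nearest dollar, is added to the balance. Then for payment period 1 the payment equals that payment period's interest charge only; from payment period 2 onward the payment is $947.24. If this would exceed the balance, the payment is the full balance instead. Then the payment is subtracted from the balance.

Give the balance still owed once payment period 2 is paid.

$2,166.42

Payment period 1: opening $3,025.66; interest $88.00 → $3,113.66; payment $88.00; balance $3,025.66
Payment period 2: opening $3,025.66; interest $88.00 → $3,113.66; payment $947.24; balance $2,166.42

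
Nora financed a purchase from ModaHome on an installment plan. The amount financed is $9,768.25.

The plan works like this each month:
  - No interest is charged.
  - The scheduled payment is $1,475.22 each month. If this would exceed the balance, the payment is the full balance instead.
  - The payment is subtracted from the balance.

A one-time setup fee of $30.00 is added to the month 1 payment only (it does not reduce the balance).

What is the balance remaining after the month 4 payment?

# | Opening | Payment | Fee | End bal
1 | $9,768.25 | $1,475.22 | $30.00 | $8,293.03
2 | $8,293.03 | $1,475.22 | — | $6,817.81
3 | $6,817.81 | $1,475.22 | — | $5,342.59
4 | $5,342.59 | $1,475.22 | — | $3,867.37

$3,867.37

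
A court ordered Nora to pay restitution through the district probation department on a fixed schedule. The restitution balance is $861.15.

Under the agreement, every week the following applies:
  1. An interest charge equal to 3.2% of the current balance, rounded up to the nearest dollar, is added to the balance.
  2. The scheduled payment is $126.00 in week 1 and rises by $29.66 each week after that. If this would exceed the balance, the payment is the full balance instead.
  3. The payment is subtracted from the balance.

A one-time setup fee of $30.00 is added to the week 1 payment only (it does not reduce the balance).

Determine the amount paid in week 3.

Week 1: opening $861.15; interest $28.00 → $889.15; payment $126.00 (+ $30.00 fee); balance $763.15
Week 2: opening $763.15; interest $25.00 → $788.15; payment $155.66; balance $632.49
Week 3: opening $632.49; interest $21.00 → $653.49; payment $185.32; balance $468.17

$185.32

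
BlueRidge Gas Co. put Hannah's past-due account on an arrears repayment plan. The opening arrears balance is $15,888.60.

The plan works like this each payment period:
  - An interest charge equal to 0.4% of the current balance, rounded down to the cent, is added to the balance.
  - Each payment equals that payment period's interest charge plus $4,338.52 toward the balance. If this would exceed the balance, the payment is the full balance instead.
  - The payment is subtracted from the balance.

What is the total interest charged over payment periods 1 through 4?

Payment period 1: $15,888.60 +$63.55 interest = $15,952.15; pay $4,402.07 → $11,550.08
Payment period 2: $11,550.08 +$46.20 interest = $11,596.28; pay $4,384.72 → $7,211.56
Payment period 3: $7,211.56 +$28.84 interest = $7,240.40; pay $4,367.36 → $2,873.04
Payment period 4: $2,873.04 +$11.49 interest = $2,884.53; pay $2,884.53 → $0.00
Total interest: $63.55 + $46.20 + $28.84 + $11.49 = $150.08

$150.08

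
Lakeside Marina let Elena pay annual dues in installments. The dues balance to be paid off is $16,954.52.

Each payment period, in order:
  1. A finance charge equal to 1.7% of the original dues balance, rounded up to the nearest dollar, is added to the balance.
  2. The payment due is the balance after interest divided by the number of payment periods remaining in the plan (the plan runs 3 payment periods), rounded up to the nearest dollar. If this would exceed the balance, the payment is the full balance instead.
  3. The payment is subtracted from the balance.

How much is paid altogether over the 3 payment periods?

Payment period 1: $16,954.52 +$289.00 interest = $17,243.52; pay $5,748.00 → $11,495.52
Payment period 2: $11,495.52 +$289.00 interest = $11,784.52; pay $5,893.00 → $5,891.52
Payment period 3: $5,891.52 +$289.00 interest = $6,180.52; pay $6,180.52 → $0.00
Total paid: $17,821.52

$17,821.52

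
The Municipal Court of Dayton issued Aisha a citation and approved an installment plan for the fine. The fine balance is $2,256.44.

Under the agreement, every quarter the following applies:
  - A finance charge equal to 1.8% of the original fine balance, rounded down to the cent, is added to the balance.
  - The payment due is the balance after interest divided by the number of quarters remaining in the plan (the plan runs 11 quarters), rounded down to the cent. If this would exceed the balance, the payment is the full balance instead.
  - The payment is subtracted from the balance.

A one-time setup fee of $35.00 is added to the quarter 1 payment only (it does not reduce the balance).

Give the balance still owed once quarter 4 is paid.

$1,557.32

Quarter 1: opening $2,256.44; interest $40.61 → $2,297.05; payment $208.82 (+ $35.00 fee); balance $2,088.23
Quarter 2: opening $2,088.23; interest $40.61 → $2,128.84; payment $212.88; balance $1,915.96
Quarter 3: opening $1,915.96; interest $40.61 → $1,956.57; payment $217.39; balance $1,739.18
Quarter 4: opening $1,739.18; interest $40.61 → $1,779.79; payment $222.47; balance $1,557.32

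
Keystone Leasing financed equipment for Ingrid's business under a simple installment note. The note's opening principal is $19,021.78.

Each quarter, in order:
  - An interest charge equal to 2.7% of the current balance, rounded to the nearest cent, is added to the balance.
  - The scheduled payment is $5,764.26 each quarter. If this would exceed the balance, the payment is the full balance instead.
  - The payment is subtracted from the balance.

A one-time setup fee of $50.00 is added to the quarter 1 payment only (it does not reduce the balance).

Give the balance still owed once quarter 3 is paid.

Quarter 1: $19,021.78 +$513.59 interest = $19,535.37; pay $5,764.26 (+ $50.00 fee) → $13,771.11
Quarter 2: $13,771.11 +$371.82 interest = $14,142.93; pay $5,764.26 → $8,378.67
Quarter 3: $8,378.67 +$226.22 interest = $8,604.89; pay $5,764.26 → $2,840.63

$2,840.63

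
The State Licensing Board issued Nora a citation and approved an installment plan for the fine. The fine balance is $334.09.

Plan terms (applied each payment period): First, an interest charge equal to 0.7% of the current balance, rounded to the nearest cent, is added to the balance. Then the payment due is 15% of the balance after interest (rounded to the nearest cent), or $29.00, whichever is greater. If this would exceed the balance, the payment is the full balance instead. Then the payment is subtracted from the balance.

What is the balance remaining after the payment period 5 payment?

$151.59

# | Opening | Interest | Payment | End bal
1 | $334.09 | $2.34 | $50.46 | $285.97
2 | $285.97 | $2.00 | $43.20 | $244.77
3 | $244.77 | $1.71 | $36.97 | $209.51
4 | $209.51 | $1.47 | $31.65 | $179.33
5 | $179.33 | $1.26 | $29.00 | $151.59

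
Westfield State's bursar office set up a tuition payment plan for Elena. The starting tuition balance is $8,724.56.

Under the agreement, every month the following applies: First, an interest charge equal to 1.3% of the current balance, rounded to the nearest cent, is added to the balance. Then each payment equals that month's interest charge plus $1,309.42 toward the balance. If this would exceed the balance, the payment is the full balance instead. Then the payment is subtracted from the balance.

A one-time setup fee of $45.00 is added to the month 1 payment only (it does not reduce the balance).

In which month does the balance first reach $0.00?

Month 1: opening $8,724.56; interest $113.42 → $8,837.98; payment $1,422.84 (+ $45.00 fee); balance $7,415.14
Month 2: opening $7,415.14; interest $96.40 → $7,511.54; payment $1,405.82; balance $6,105.72
Month 3: opening $6,105.72; interest $79.37 → $6,185.09; payment $1,388.79; balance $4,796.30
Month 4: opening $4,796.30; interest $62.35 → $4,858.65; payment $1,371.77; balance $3,486.88
Month 5: opening $3,486.88; interest $45.33 → $3,532.21; payment $1,354.75; balance $2,177.46
Month 6: opening $2,177.46; interest $28.31 → $2,205.77; payment $1,337.73; balance $868.04
Month 7: opening $868.04; interest $11.28 → $879.32; payment $879.32; balance $0.00
Balance reaches $0.00 in month 7.

7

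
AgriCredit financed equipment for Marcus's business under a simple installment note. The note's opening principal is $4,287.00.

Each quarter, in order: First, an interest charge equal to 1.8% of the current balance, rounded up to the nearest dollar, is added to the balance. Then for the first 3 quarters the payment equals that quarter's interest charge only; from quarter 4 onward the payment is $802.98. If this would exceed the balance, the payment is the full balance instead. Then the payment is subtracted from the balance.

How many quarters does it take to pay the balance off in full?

9

Quarter 1: opening $4,287.00; interest $78.00 → $4,365.00; payment $78.00; balance $4,287.00
Quarter 2: opening $4,287.00; interest $78.00 → $4,365.00; payment $78.00; balance $4,287.00
Quarter 3: opening $4,287.00; interest $78.00 → $4,365.00; payment $78.00; balance $4,287.00
Quarter 4: opening $4,287.00; interest $78.00 → $4,365.00; payment $802.98; balance $3,562.02
Quarter 5: opening $3,562.02; interest $65.00 → $3,627.02; payment $802.98; balance $2,824.04
Quarter 6: opening $2,824.04; interest $51.00 → $2,875.04; payment $802.98; balance $2,072.06
Quarter 7: opening $2,072.06; interest $38.00 → $2,110.06; payment $802.98; balance $1,307.08
Quarter 8: opening $1,307.08; interest $24.00 → $1,331.08; payment $802.98; balance $528.10
Quarter 9: opening $528.10; interest $10.00 → $538.10; payment $538.10; balance $0.00
Balance reaches $0.00 in quarter 9.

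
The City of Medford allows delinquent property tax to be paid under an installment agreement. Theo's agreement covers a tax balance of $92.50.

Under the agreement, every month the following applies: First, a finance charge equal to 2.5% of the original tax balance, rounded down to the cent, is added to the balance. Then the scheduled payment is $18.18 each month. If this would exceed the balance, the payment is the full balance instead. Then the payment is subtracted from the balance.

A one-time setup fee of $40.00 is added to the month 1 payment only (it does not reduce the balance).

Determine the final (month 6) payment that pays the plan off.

$15.46

Month 1: opening $92.50; interest $2.31 → $94.81; payment $18.18 (+ $40.00 fee); balance $76.63
Month 2: opening $76.63; interest $2.31 → $78.94; payment $18.18; balance $60.76
Month 3: opening $60.76; interest $2.31 → $63.07; payment $18.18; balance $44.89
Month 4: opening $44.89; interest $2.31 → $47.20; payment $18.18; balance $29.02
Month 5: opening $29.02; interest $2.31 → $31.33; payment $18.18; balance $13.15
Month 6: opening $13.15; interest $2.31 → $15.46; payment $15.46; balance $0.00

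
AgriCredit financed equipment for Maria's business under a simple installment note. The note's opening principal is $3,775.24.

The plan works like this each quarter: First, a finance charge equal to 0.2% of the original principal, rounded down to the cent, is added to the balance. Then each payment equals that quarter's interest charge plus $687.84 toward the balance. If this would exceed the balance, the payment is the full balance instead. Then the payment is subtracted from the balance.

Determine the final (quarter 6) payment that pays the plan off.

# | Opening | Interest | Payment | End bal
1 | $3,775.24 | $7.55 | $695.39 | $3,087.40
2 | $3,087.40 | $7.55 | $695.39 | $2,399.56
3 | $2,399.56 | $7.55 | $695.39 | $1,711.72
4 | $1,711.72 | $7.55 | $695.39 | $1,023.88
5 | $1,023.88 | $7.55 | $695.39 | $336.04
6 | $336.04 | $7.55 | $343.59 | $0.00

$343.59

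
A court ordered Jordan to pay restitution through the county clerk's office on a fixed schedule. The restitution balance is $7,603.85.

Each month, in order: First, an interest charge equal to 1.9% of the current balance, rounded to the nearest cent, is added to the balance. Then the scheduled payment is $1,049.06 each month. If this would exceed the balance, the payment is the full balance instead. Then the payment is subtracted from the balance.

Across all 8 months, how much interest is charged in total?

$655.82

Month 1: opening $7,603.85; interest $144.47 → $7,748.32; payment $1,049.06; balance $6,699.26
Month 2: opening $6,699.26; interest $127.29 → $6,826.55; payment $1,049.06; balance $5,777.49
Month 3: opening $5,777.49; interest $109.77 → $5,887.26; payment $1,049.06; balance $4,838.20
Month 4: opening $4,838.20; interest $91.93 → $4,930.13; payment $1,049.06; balance $3,881.07
Month 5: opening $3,881.07; interest $73.74 → $3,954.81; payment $1,049.06; balance $2,905.75
Month 6: opening $2,905.75; interest $55.21 → $2,960.96; payment $1,049.06; balance $1,911.90
Month 7: opening $1,911.90; interest $36.33 → $1,948.23; payment $1,049.06; balance $899.17
Month 8: opening $899.17; interest $17.08 → $916.25; payment $916.25; balance $0.00
Total interest: $144.47 + $127.29 + $109.77 + $91.93 + $73.74 + $55.21 + $36.33 + $17.08 = $655.82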